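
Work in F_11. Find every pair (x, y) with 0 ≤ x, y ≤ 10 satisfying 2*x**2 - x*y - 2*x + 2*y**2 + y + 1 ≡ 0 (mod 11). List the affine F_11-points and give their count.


Affine F_11-points: {(0, 2), (0, 3), (1, 4), (1, 7), (2, 2), (2, 4), (7, 6), (7, 8), (8, 3), (8, 6), (9, 7), (9, 8)}; count = 12.

For each of the 121 pairs (x, y) ∈ F_11², evaluate f(x, y) mod 11. Record the zeros.
  x = 0: [0↦1, 1↦4, 2↦0, 3↦0, 4↦4, 5↦1, 6↦2, 7↦7, 8↦5, 9↦7, 10↦2]  zeros at y ∈ {2, 3}
  x = 1: [0↦1, 1↦3, 2↦9, 3↦8, 4↦0, 5↦7, 6↦7, 7↦0, 8↦8, 9↦9, 10↦3]  zeros at y ∈ {4, 7}
  x = 2: [0↦5, 1↦6, 2↦0, 3↦9, 4↦0, 5↦6, 6↦5, 7↦8, 8↦4, 9↦4, 10↦8]  zeros at y ∈ {2, 4}
  x = 3: [0↦2, 1↦2, 2↦6, 3↦3, 4↦4, 5↦9, 6↦7, 7↦9, 8↦4, 9↦3, 10↦6]  zeros at y ∈ ∅
  x = 4: [0↦3, 1↦2, 2↦5, 3↦1, 4↦1, 5↦5, 6↦2, 7↦3, 8↦8, 9↦6, 10↦8]  zeros at y ∈ ∅
  x = 5: [0↦8, 1↦6, 2↦8, 3↦3, 4↦2, 5↦5, 6↦1, 7↦1, 8↦5, 9↦2, 10↦3]  zeros at y ∈ ∅
  x = 6: [0↦6, 1↦3, 2↦4, 3↦9, 4↦7, 5↦9, 6↦4, 7↦3, 8↦6, 9↦2, 10↦2]  zeros at y ∈ ∅
  x = 7: [0↦8, 1↦4, 2↦4, 3↦8, 4↦5, 5↦6, 6↦0, 7↦9, 8↦0, 9↦6, 10↦5]  zeros at y ∈ {6, 8}
  x = 8: [0↦3, 1↦9, 2↦8, 3↦0, 4↦7, 5↦7, 6↦0, 7↦8, 8↦9, 9↦3, 10↦1]  zeros at y ∈ {3, 6}
  x = 9: [0↦2, 1↦7, 2↦5, 3↦7, 4↦2, 5↦1, 6↦4, 7↦0, 8↦0, 9↦4, 10↦1]  zeros at y ∈ {7, 8}
  x = 10: [0↦5, 1↦9, 2↦6, 3↦7, 4↦1, 5↦10, 6↦1, 7↦7, 8↦6, 9↦9, 10↦5]  zeros at y ∈ ∅
Collecting zeros: affine points = {(0, 2), (0, 3), (1, 4), (1, 7), (2, 2), (2, 4), (7, 6), (7, 8), (8, 3), (8, 6), (9, 7), (9, 8)}.
Total count |C(F_11)_aff| = 12.


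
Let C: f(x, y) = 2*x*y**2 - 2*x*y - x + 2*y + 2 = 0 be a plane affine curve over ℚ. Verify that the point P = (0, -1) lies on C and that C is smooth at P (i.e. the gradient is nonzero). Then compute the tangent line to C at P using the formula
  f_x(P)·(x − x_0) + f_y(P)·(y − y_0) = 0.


Tangent line at P: 3*x + 2*y + 2 = 0.

Step 1: f(0, -1) = 0, so P lies on C.
Step 2: partial derivatives
  f_x(x, y) = 2*y**2 - 2*y - 1, f_y(x, y) = 4*x*y - 2*x + 2.
  f_x(P) = 3, f_y(P) = 2 (gradient nonzero, so P is smooth).
Step 3: tangent line at P: 3·(x − 0) + 2·(y − -1) = 0.
Expanding: 3*x + 2*y + 2 = 0.


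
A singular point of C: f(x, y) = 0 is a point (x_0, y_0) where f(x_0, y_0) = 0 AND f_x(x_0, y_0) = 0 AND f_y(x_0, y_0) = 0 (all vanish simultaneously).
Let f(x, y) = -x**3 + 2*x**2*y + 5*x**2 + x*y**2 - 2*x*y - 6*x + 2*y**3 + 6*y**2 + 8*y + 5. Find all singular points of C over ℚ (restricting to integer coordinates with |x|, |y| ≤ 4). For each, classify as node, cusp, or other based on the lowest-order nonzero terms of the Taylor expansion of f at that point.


Singular points: {(1, -1)}; classification: cusp.

Compute partial derivatives:
  f_x = -3*x**2 + 4*x*y + 10*x + y**2 - 2*y - 6.
  f_y = 2*x**2 + 2*x*y - 2*x + 6*y**2 + 12*y + 8.
Scan x_0 ∈ {−4, ..., 4}. For each x_0, f_y(x_0, y) is a polynomial in y; find its integer roots y ∈ {−4, ..., 4}, then test f_x and f at those candidates.
  x = -4: f_y(-4, y) = 6*y**2 + 4*y + 48; no integer root y with |y| ≤ 4.
  x = -3: f_y(-3, y) = 6*y**2 + 6*y + 32; no integer root y with |y| ≤ 4.
  x = -2: f_y(-2, y) = 6*y**2 + 8*y + 20; no integer root y with |y| ≤ 4.
  x = -1: f_y(-1, y) = 6*y**2 + 10*y + 12; no integer root y with |y| ≤ 4.
  x = 0: f_y(0, y) = 6*y**2 + 12*y + 8; no integer root y with |y| ≤ 4.
  x = 1: f_y(1, y) = 6*y**2 + 14*y + 8; vanishes at y ∈ {-1}. (1, -1): f_x = 0, f = 0 — SINGULAR.
  x = 2: f_y(2, y) = 6*y**2 + 16*y + 12; no integer root y with |y| ≤ 4.
  x = 3: f_y(3, y) = 6*y**2 + 18*y + 20; no integer root y with |y| ≤ 4.
  x = 4: f_y(4, y) = 6*y**2 + 20*y + 32; no integer root y with |y| ≤ 4.
Only singular point on the grid: (1, -1).
Classify: substitute x = 1 + u, y = -1 + v and expand: f = -u**3 + 2*u**2*v + u*v**2 + 2*v**3 + v**2.
No constant or linear terms (consistent with a singular point). Quadratic part: v**2. Cubic part: -u**3 + 2*u**2*v + u*v**2 + 2*v**3.
The quadratic part v**2 is a perfect square, so there is a single (double) tangent line v = 0, i.e. y = -1. Restricting the cubic part to that line (v = 0) leaves -u**3 ≠ 0, so f is not divisible by v and the branch is v² ≈ u**3 to lowest order — this is a cusp.
Classification: cusp.


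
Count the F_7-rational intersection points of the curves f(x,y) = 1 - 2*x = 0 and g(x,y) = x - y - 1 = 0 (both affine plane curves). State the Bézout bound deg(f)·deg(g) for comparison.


Common zeros: {(4, 3)}; count = 1; Bézout bound = 1.

deg(f) = 1, deg(g) = 1, so Bézout bound = 1.
Scan x ∈ F_7. For each x, list the y ∈ F_7 with f(x, y) ≡ 0 and those with g(x, y) ≡ 0 (mod 7); the common zeros in that column are the intersection.
  x = 0: f ≡ 0 at y ∈ ∅; g ≡ 0 at y ∈ {6}; common: ∅.
  x = 1: f ≡ 0 at y ∈ ∅; g ≡ 0 at y ∈ {0}; common: ∅.
  x = 2: f ≡ 0 at y ∈ ∅; g ≡ 0 at y ∈ {1}; common: ∅.
  x = 3: f ≡ 0 at y ∈ ∅; g ≡ 0 at y ∈ {2}; common: ∅.
  x = 4: f ≡ 0 at y ∈ {0, 1, 2, 3, 4, 5, 6}; g ≡ 0 at y ∈ {3}; common: {3}.
  x = 5: f ≡ 0 at y ∈ ∅; g ≡ 0 at y ∈ {4}; common: ∅.
  x = 6: f ≡ 0 at y ∈ ∅; g ≡ 0 at y ∈ {5}; common: ∅.
Collecting: common zeros = {(4, 3)}, so the count is 1.
Comparison with the Bézout bound: 1 ≤ 1 = deg(f)·deg(g), as expected for curves with no common component (the bound is attained).


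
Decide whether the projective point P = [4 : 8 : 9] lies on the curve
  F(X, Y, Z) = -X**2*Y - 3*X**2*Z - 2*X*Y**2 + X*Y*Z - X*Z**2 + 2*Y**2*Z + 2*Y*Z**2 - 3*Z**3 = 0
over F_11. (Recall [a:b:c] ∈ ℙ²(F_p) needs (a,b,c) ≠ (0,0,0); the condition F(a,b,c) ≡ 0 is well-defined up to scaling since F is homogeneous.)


F(4,8,9) ≡ 0 (mod 11); P is on the curve.

Evaluate F(4, 8, 9) term-by-term (mod 11).
  -X**2*Y ↦ -1·16·8·1 = -128
  -3*X**2*Z ↦ -3·16·1·9 = -432
  -2*X*Y**2 ↦ -2·4·64·1 = -512
  X*Y*Z ↦ 1·4·8·9 = 288
  -X*Z**2 ↦ -1·4·1·81 = -324
  2*Y**2*Z ↦ 2·1·64·9 = 1152
  2*Y*Z**2 ↦ 2·1·8·81 = 1296
  -3*Z**3 ↦ -3·1·1·729 = -2187
Sum: F(4, 8, 9) = (-128) + (-432) + (-512) + (288) + (-324) + (1152) + (1296) + (-2187) = -847.
Reducing mod 11: -847 ≡ 0 (mod 11).
Since F(a, b, c) ≡ 0 (mod 11), P lies on the curve.


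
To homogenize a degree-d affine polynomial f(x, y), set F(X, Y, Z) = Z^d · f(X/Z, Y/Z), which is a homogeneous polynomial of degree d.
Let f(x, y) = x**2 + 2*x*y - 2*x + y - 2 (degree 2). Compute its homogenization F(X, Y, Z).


F(X, Y, Z) = X**2 + 2*X*Y - 2*X*Z + Y*Z - 2*Z**2

deg(f) = 2.
Substitute x = X/Z, y = Y/Z into f, then multiply by Z^2.
  monomial 1·x^2·y^0 ↦ 1·X^2·Y^0·Z^0.
  monomial 2·x^1·y^1 ↦ 2·X^1·Y^1·Z^0.
  monomial -2·x^1·y^0 ↦ -2·X^1·Y^0·Z^1.
  monomial 1·x^0·y^1 ↦ 1·X^0·Y^1·Z^1.
  monomial -2·x^0·y^0 ↦ -2·X^0·Y^0·Z^2.
Collecting: F(X, Y, Z) = X**2 + 2*X*Y - 2*X*Z + Y*Z - 2*Z**2.


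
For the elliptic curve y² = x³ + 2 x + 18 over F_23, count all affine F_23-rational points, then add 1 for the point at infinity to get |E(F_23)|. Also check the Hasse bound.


Affine points = {(0, 8), (0, 15), (6, 4), (6, 19), (9, 11), (9, 12), (10, 7), (10, 16), (16, 11), (16, 12), (20, 10), (20, 13), (21, 11), (21, 12)}; affine count = 14; |E(F_23)| = 15.

Discriminant check: Δ ∝ 4a³ + 27b² = 4·2³ + 27·18² = 4·8 + 27·324 ≡ 17 (mod 23). Nonzero ⇒ E is nonsingular.
For each x ∈ F_23, compute rhs = x³ + 2·x + 18 mod 23, then count y ∈ F_23 with y² ≡ rhs.
  x = 0: rhs = 18, matching y values: 8, 15 (2 points).
  x = 1: rhs = 21, matching y values: none (0 points).
  x = 2: rhs = 7, matching y values: none (0 points).
  x = 3: rhs = 5, matching y values: none (0 points).
  x = 4: rhs = 21, matching y values: none (0 points).
  x = 5: rhs = 15, matching y values: none (0 points).
  x = 6: rhs = 16, matching y values: 4, 19 (2 points).
  x = 7: rhs = 7, matching y values: none (0 points).
  x = 8: rhs = 17, matching y values: none (0 points).
  x = 9: rhs = 6, matching y values: 11, 12 (2 points).
  x = 10: rhs = 3, matching y values: 7, 16 (2 points).
  x = 11: rhs = 14, matching y values: none (0 points).
  x = 12: rhs = 22, matching y values: none (0 points).
  x = 13: rhs = 10, matching y values: none (0 points).
  x = 14: rhs = 7, matching y values: none (0 points).
  x = 15: rhs = 19, matching y values: none (0 points).
  x = 16: rhs = 6, matching y values: 11, 12 (2 points).
  x = 17: rhs = 20, matching y values: none (0 points).
  x = 18: rhs = 21, matching y values: none (0 points).
  x = 19: rhs = 15, matching y values: none (0 points).
  x = 20: rhs = 8, matching y values: 10, 13 (2 points).
  x = 21: rhs = 6, matching y values: 11, 12 (2 points).
  x = 22: rhs = 15, matching y values: none (0 points).
Total affine count: 14.
Full point count |E(F_23)| = 14 + 1 = 15.
Hasse bound: |15 − (23+1)| = |-9| = 9 ≤ 2√23 ≈ 9.5917 ✓.


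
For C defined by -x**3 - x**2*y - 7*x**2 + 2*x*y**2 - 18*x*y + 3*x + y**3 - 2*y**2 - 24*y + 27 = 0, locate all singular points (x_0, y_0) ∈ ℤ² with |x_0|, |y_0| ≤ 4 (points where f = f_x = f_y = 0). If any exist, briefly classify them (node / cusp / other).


Singular points: {(-3, 3)}; classification: node.

Compute partial derivatives:
  f_x = -3*x**2 - 2*x*y - 14*x + 2*y**2 - 18*y + 3.
  f_y = -x**2 + 4*x*y - 18*x + 3*y**2 - 4*y - 24.
Scan x_0 ∈ {−4, ..., 4}. For each x_0, f_y(x_0, y) is a polynomial in y; find its integer roots y ∈ {−4, ..., 4}, then test f_x and f at those candidates.
  x = -4: f_y(-4, y) = 3*y**2 - 20*y + 32; vanishes at y ∈ {4}. (-4, 4): f_x = 3 ≠ 0.
  x = -3: f_y(-3, y) = 3*y**2 - 16*y + 21; vanishes at y ∈ {3}. (-3, 3): f_x = 0, f = 0 — SINGULAR.
  x = -2: f_y(-2, y) = 3*y**2 - 12*y + 8; no integer root y with |y| ≤ 4.
  x = -1: f_y(-1, y) = 3*y**2 - 8*y - 7; no integer root y with |y| ≤ 4.
  x = 0: f_y(0, y) = 3*y**2 - 4*y - 24; no integer root y with |y| ≤ 4.
  x = 1: f_y(1, y) = 3*y**2 - 43; no integer root y with |y| ≤ 4.
  x = 2: f_y(2, y) = 3*y**2 + 4*y - 64; vanishes at y ∈ {4}. (2, 4): f_x = -93 ≠ 0.
  x = 3: f_y(3, y) = 3*y**2 + 8*y - 87; no integer root y with |y| ≤ 4.
  x = 4: f_y(4, y) = 3*y**2 + 12*y - 112; no integer root y with |y| ≤ 4.
Only singular point on the grid: (-3, 3).
Classify: substitute x = -3 + u, y = 3 + v and expand: f = -u**3 - u**2*v - u**2 + 2*u*v**2 + v**3 + v**2.
No constant or linear terms (consistent with a singular point). Quadratic part: -u**2 + v**2. Cubic part: -u**3 - u**2*v + 2*u*v**2 + v**3.
The quadratic part v**2 - u**2 = (v − u)(v + u) splits into two distinct linear factors, so there are two distinct tangent lines y − 3 = ±(x − -3) — this is a node (ordinary double point).
Classification: node.


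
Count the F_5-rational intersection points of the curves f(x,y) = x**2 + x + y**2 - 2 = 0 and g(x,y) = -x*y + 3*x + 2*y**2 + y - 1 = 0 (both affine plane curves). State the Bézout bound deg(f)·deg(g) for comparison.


Common zeros: ∅; count = 0; Bézout bound = 4.

deg(f) = 2, deg(g) = 2, so Bézout bound = 4.
Scan x ∈ F_5. For each x, list the y ∈ F_5 with f(x, y) ≡ 0 and those with g(x, y) ≡ 0 (mod 5); the common zeros in that column are the intersection.
  x = 0: f ≡ 0 at y ∈ ∅; g ≡ 0 at y ∈ {3, 4}; common: ∅.
  x = 1: f ≡ 0 at y ∈ {0}; g ≡ 0 at y ∈ {2, 3}; common: ∅.
  x = 2: f ≡ 0 at y ∈ {1, 4}; g ≡ 0 at y ∈ {0, 3}; common: ∅.
  x = 3: f ≡ 0 at y ∈ {0}; g ≡ 0 at y ∈ {3}; common: ∅.
  x = 4: f ≡ 0 at y ∈ ∅; g ≡ 0 at y ∈ {1, 3}; common: ∅.
Collecting: common zeros = ∅, so the count is 0.
Comparison with the Bézout bound: 0 ≤ 4 = deg(f)·deg(g), as expected for curves with no common component (the affine F_5-count falls short of the bound because intersections may lie at infinity, over extension fields, or carry multiplicity).


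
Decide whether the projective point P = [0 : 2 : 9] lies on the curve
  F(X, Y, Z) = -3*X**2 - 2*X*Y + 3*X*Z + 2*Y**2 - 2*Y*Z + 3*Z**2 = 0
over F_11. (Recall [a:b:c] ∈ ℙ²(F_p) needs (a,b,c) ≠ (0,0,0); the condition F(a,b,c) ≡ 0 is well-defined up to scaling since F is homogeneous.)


F(0,2,9) ≡ 6 (mod 11); P is NOT on the curve.

Evaluate F(0, 2, 9) term-by-term (mod 11).
  -3*X**2 ↦ -3·0·1·1 = 0
  -2*X*Y ↦ -2·0·2·1 = 0
  3*X*Z ↦ 3·0·1·9 = 0
  2*Y**2 ↦ 2·1·4·1 = 8
  -2*Y*Z ↦ -2·1·2·9 = -36
  3*Z**2 ↦ 3·1·1·81 = 243
Sum: F(0, 2, 9) = (0) + (0) + (0) + (8) + (-36) + (243) = 215.
Reducing mod 11: 215 ≡ 6 (mod 11).
Since F(a, b, c) ≡ 6 ≠ 0 (mod 11), P does NOT lie on the curve.


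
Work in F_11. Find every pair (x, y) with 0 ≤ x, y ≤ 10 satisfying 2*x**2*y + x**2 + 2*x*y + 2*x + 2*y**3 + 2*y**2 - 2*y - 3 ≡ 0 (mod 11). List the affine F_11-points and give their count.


Affine F_11-points: {(0, 8), (1, 0), (4, 2), (6, 3), (7, 3), (7, 4), (8, 0), (8, 2), (8, 8), (9, 4), (10, 5)}; count = 11.

For each of the 121 pairs (x, y) ∈ F_11², evaluate f(x, y) mod 11. Record the zeros.
  x = 0: [0↦8, 1↦10, 2↦6, 3↦8, 4↦6, 5↦1, 6↦5, 7↦8, 8↦0, 9↦4, 10↦10]  zeros at y ∈ {8}
  x = 1: [0↦0, 1↦6, 2↦6, 3↦1, 4↦3, 5↦2, 6↦10, 7↦6, 8↦2, 9↦10, 10↦9]  zeros at y ∈ {0}
  x = 2: [0↦5, 1↦8, 2↦5, 3↦8, 4↦7, 5↦3, 6↦8, 7↦1, 8↦5, 9↦10, 10↦6]  zeros at y ∈ ∅
  x = 3: [0↦1, 1↦5, 2↦3, 3↦7, 4↦7, 5↦4, 6↦10, 7↦4, 8↦9, 9↦4, 10↦1]  zeros at y ∈ ∅
  x = 4: [0↦10, 1↦8, 2↦0, 3↦9, 4↦3, 5↦5, 6↦5, 7↦4, 8↦3, 9↦3, 10↦5]  zeros at y ∈ {2}
  x = 5: [0↦10, 1↦6, 2↦7, 3↦3, 4↦6, 5↦6, 6↦4, 7↦1, 8↦9, 9↦7, 10↦7]  zeros at y ∈ ∅
  x = 6: [0↦1, 1↦10, 2↦2, 3↦0, 4↦5, 5↦7, 6↦7, 7↦6, 8↦5, 9↦5, 10↦7]  zeros at y ∈ {3}
  x = 7: [0↦5, 1↦9, 2↦7, 3↦0, 4↦0, 5↦8, 6↦3, 7↦8, 8↦2, 9↦8, 10↦5]  zeros at y ∈ {3, 4}
  x = 8: [0↦0, 1↦3, 2↦0, 3↦3, 4↦2, 5↦9, 6↦3, 7↦7, 8↦0, 9↦5, 10↦1]  zeros at y ∈ {0, 2, 8}
  x = 9: [0↦8, 1↦3, 2↦3, 3↦9, 4↦0, 5↦10, 6↦7, 7↦3, 8↦10, 9↦7, 10↦6]  zeros at y ∈ {4}
  x = 10: [0↦7, 1↦9, 2↦5, 3↦7, 4↦5, 5↦0, 6↦4, 7↦7, 8↦10, 9↦3, 10↦9]  zeros at y ∈ {5}
Collecting zeros: affine points = {(0, 8), (1, 0), (4, 2), (6, 3), (7, 3), (7, 4), (8, 0), (8, 2), (8, 8), (9, 4), (10, 5)}.
Total count |C(F_11)_aff| = 11.


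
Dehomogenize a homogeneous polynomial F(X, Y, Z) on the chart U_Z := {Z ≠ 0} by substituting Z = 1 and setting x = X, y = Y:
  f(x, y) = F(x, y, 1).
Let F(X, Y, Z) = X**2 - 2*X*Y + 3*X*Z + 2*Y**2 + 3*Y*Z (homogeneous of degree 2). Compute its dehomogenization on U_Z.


f(x, y) = x**2 - 2*x*y + 3*x + 2*y**2 + 3*y

On U_Z we set Z = 1. Each monomial c·X^i·Y^j·Z^k in F becomes c·x^i·y^j·1^k = c·x^i·y^j.
Substituting Z = 1: F(X, Y, 1) = x**2 - 2*x*y + 3*x + 2*y**2 + 3*y.
Note: deg(f) ≤ deg(F) = 2; strict inequality happens when F is divisible by Z (lost terms).


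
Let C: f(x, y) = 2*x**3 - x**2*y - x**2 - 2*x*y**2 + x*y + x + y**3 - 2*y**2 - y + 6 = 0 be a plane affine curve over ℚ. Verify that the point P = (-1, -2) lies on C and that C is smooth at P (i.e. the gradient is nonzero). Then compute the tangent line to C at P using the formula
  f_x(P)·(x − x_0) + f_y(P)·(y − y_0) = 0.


Tangent line at P: -5*x + 9*y + 13 = 0.

Step 1: f(-1, -2) = 0, so P lies on C.
Step 2: partial derivatives
  f_x(x, y) = 6*x**2 - 2*x*y - 2*x - 2*y**2 + y + 1, f_y(x, y) = -x**2 - 4*x*y + x + 3*y**2 - 4*y - 1.
  f_x(P) = -5, f_y(P) = 9 (gradient nonzero, so P is smooth).
Step 3: tangent line at P: -5·(x − -1) + 9·(y − -2) = 0.
Expanding: -5*x + 9*y + 13 = 0.


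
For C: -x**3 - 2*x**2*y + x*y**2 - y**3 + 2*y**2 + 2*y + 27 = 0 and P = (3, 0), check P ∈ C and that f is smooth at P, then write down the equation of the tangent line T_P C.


Tangent line at P: -27*x - 16*y + 81 = 0.

Step 1: f(3, 0) = 0, so P lies on C.
Step 2: partial derivatives
  f_x(x, y) = -3*x**2 - 4*x*y + y**2, f_y(x, y) = -2*x**2 + 2*x*y - 3*y**2 + 4*y + 2.
  f_x(P) = -27, f_y(P) = -16 (gradient nonzero, so P is smooth).
Step 3: tangent line at P: -27·(x − 3) + -16·(y − 0) = 0.
Expanding: -27*x - 16*y + 81 = 0.


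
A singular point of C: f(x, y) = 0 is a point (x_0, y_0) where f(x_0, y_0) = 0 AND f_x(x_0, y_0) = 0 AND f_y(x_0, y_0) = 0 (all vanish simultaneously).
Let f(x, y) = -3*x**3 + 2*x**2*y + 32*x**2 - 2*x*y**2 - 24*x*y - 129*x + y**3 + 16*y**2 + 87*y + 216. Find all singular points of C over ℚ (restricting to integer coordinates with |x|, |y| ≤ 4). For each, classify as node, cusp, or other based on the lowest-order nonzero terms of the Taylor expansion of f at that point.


Singular points: {(3, -3)}; classification: node.

Compute partial derivatives:
  f_x = -9*x**2 + 4*x*y + 64*x - 2*y**2 - 24*y - 129.
  f_y = 2*x**2 - 4*x*y - 24*x + 3*y**2 + 32*y + 87.
Scan x_0 ∈ {−4, ..., 4}. For each x_0, f_y(x_0, y) is a polynomial in y; find its integer roots y ∈ {−4, ..., 4}, then test f_x and f at those candidates.
  x = -4: f_y(-4, y) = 3*y**2 + 48*y + 215; no integer root y with |y| ≤ 4.
  x = -3: f_y(-3, y) = 3*y**2 + 44*y + 177; no integer root y with |y| ≤ 4.
  x = -2: f_y(-2, y) = 3*y**2 + 40*y + 143; no integer root y with |y| ≤ 4.
  x = -1: f_y(-1, y) = 3*y**2 + 36*y + 113; no integer root y with |y| ≤ 4.
  x = 0: f_y(0, y) = 3*y**2 + 32*y + 87; no integer root y with |y| ≤ 4.
  x = 1: f_y(1, y) = 3*y**2 + 28*y + 65; no integer root y with |y| ≤ 4.
  x = 2: f_y(2, y) = 3*y**2 + 24*y + 47; no integer root y with |y| ≤ 4.
  x = 3: f_y(3, y) = 3*y**2 + 20*y + 33; vanishes at y ∈ {-3}. (3, -3): f_x = 0, f = 0 — SINGULAR.
  x = 4: f_y(4, y) = 3*y**2 + 16*y + 23; no integer root y with |y| ≤ 4.
Only singular point on the grid: (3, -3).
Classify: substitute x = 3 + u, y = -3 + v and expand: f = -3*u**3 + 2*u**2*v - u**2 - 2*u*v**2 + v**3 + v**2.
No constant or linear terms (consistent with a singular point). Quadratic part: -u**2 + v**2. Cubic part: -3*u**3 + 2*u**2*v - 2*u*v**2 + v**3.
The quadratic part v**2 - u**2 = (v − u)(v + u) splits into two distinct linear factors, so there are two distinct tangent lines y − -3 = ±(x − 3) — this is a node (ordinary double point).
Classification: node.


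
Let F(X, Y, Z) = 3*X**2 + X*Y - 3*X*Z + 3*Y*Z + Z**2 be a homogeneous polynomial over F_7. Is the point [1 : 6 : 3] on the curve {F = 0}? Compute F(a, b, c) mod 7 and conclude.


F(1,6,3) ≡ 0 (mod 7); P is on the curve.

Evaluate F(1, 6, 3) term-by-term (mod 7).
  3*X**2 ↦ 3·1·1·1 = 3
  X*Y ↦ 1·1·6·1 = 6
  -3*X*Z ↦ -3·1·1·3 = -9
  3*Y*Z ↦ 3·1·6·3 = 54
  Z**2 ↦ 1·1·1·9 = 9
Sum: F(1, 6, 3) = (3) + (6) + (-9) + (54) + (9) = 63.
Reducing mod 7: 63 ≡ 0 (mod 7).
Since F(a, b, c) ≡ 0 (mod 7), P lies on the curve.


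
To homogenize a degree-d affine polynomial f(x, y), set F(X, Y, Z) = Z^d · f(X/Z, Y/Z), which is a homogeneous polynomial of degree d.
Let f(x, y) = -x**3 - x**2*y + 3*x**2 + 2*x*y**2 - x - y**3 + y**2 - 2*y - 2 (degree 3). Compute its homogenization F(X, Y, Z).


F(X, Y, Z) = -X**3 - X**2*Y + 3*X**2*Z + 2*X*Y**2 - X*Z**2 - Y**3 + Y**2*Z - 2*Y*Z**2 - 2*Z**3

deg(f) = 3.
Substitute x = X/Z, y = Y/Z into f, then multiply by Z^3.
  monomial -1·x^3·y^0 ↦ -1·X^3·Y^0·Z^0.
  monomial -1·x^2·y^1 ↦ -1·X^2·Y^1·Z^0.
  monomial 3·x^2·y^0 ↦ 3·X^2·Y^0·Z^1.
  monomial 2·x^1·y^2 ↦ 2·X^1·Y^2·Z^0.
  monomial -1·x^1·y^0 ↦ -1·X^1·Y^0·Z^2.
  monomial -1·x^0·y^3 ↦ -1·X^0·Y^3·Z^0.
  monomial 1·x^0·y^2 ↦ 1·X^0·Y^2·Z^1.
  monomial -2·x^0·y^1 ↦ -2·X^0·Y^1·Z^2.
  monomial -2·x^0·y^0 ↦ -2·X^0·Y^0·Z^3.
Collecting: F(X, Y, Z) = -X**3 - X**2*Y + 3*X**2*Z + 2*X*Y**2 - X*Z**2 - Y**3 + Y**2*Z - 2*Y*Z**2 - 2*Z**3.


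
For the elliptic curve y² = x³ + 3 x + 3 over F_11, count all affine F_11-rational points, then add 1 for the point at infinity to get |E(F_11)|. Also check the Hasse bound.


Affine points = {(0, 5), (0, 6), (5, 0), (7, 2), (7, 9), (8, 0), (9, 0)}; affine count = 7; |E(F_11)| = 8.

Discriminant check: Δ ∝ 4a³ + 27b² = 4·3³ + 27·3² = 4·27 + 27·9 ≡ 10 (mod 11). Nonzero ⇒ E is nonsingular.
For each x ∈ F_11, compute rhs = x³ + 3·x + 3 mod 11, then count y ∈ F_11 with y² ≡ rhs.
  x = 0: rhs = 3, matching y values: 5, 6 (2 points).
  x = 1: rhs = 7, matching y values: none (0 points).
  x = 2: rhs = 6, matching y values: none (0 points).
  x = 3: rhs = 6, matching y values: none (0 points).
  x = 4: rhs = 2, matching y values: none (0 points).
  x = 5: rhs = 0, matching y values: 0 (1 points).
  x = 6: rhs = 6, matching y values: none (0 points).
  x = 7: rhs = 4, matching y values: 2, 9 (2 points).
  x = 8: rhs = 0, matching y values: 0 (1 points).
  x = 9: rhs = 0, matching y values: 0 (1 points).
  x = 10: rhs = 10, matching y values: none (0 points).
Total affine count: 7.
Full point count |E(F_11)| = 7 + 1 = 8.
Hasse bound: |8 − (11+1)| = |-4| = 4 ≤ 2√11 ≈ 6.6332 ✓.


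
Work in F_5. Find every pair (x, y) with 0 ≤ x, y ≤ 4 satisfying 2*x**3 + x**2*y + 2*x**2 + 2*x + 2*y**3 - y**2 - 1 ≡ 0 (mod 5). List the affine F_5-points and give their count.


Affine F_5-points: {(0, 1), (1, 0), (2, 4), (3, 4), (4, 3)}; count = 5.

For each of the 25 pairs (x, y) ∈ F_5², evaluate f(x, y) mod 5. Record the zeros.
  x = 0: [0↦4, 1↦0, 2↦1, 3↦4, 4↦1]  zeros at y ∈ {1}
  x = 1: [0↦0, 1↦2, 2↦4, 3↦3, 4↦1]  zeros at y ∈ {0}
  x = 2: [0↦2, 1↦2, 2↦2, 3↦4, 4↦0]  zeros at y ∈ {4}
  x = 3: [0↦2, 1↦2, 2↦2, 3↦4, 4↦0]  zeros at y ∈ {4}
  x = 4: [0↦2, 1↦4, 2↦1, 3↦0, 4↦3]  zeros at y ∈ {3}
Collecting zeros: affine points = {(0, 1), (1, 0), (2, 4), (3, 4), (4, 3)}.
Total count |C(F_5)_aff| = 5.


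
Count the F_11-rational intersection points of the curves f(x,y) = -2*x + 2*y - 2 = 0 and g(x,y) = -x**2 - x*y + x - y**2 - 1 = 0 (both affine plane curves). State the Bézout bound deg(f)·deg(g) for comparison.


Common zeros: ∅; count = 0; Bézout bound = 2.

deg(f) = 1, deg(g) = 2, so Bézout bound = 2.
Scan x ∈ F_11. For each x, list the y ∈ F_11 with f(x, y) ≡ 0 and those with g(x, y) ≡ 0 (mod 11); the common zeros in that column are the intersection.
  x = 0: f ≡ 0 at y ∈ {1}; g ≡ 0 at y ∈ ∅; common: ∅.
  x = 1: f ≡ 0 at y ∈ {2}; g ≡ 0 at y ∈ ∅; common: ∅.
  x = 2: f ≡ 0 at y ∈ {3}; g ≡ 0 at y ∈ {2, 7}; common: ∅.
  x = 3: f ≡ 0 at y ∈ {4}; g ≡ 0 at y ∈ {1, 7}; common: ∅.
  x = 4: f ≡ 0 at y ∈ {5}; g ≡ 0 at y ∈ ∅; common: ∅.
  x = 5: f ≡ 0 at y ∈ {6}; g ≡ 0 at y ∈ ∅; common: ∅.
  x = 6: f ≡ 0 at y ∈ {7}; g ≡ 0 at y ∈ {8}; common: ∅.
  x = 7: f ≡ 0 at y ∈ {8}; g ≡ 0 at y ∈ {6, 9}; common: ∅.
  x = 8: f ≡ 0 at y ∈ {9}; g ≡ 0 at y ∈ {1, 2}; common: ∅.
  x = 9: f ≡ 0 at y ∈ {10}; g ≡ 0 at y ∈ {5, 8}; common: ∅.
  x = 10: f ≡ 0 at y ∈ {0}; g ≡ 0 at y ∈ {6}; common: ∅.
Collecting: common zeros = ∅, so the count is 0.
Comparison with the Bézout bound: 0 ≤ 2 = deg(f)·deg(g), as expected for curves with no common component (the affine F_11-count falls short of the bound because intersections may lie at infinity, over extension fields, or carry multiplicity).


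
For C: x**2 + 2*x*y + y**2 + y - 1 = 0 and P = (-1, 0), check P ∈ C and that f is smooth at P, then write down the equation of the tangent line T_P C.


Tangent line at P: -2*x - y - 2 = 0.

Step 1: f(-1, 0) = 0, so P lies on C.
Step 2: partial derivatives
  f_x(x, y) = 2*x + 2*y, f_y(x, y) = 2*x + 2*y + 1.
  f_x(P) = -2, f_y(P) = -1 (gradient nonzero, so P is smooth).
Step 3: tangent line at P: -2·(x − -1) + -1·(y − 0) = 0.
Expanding: -2*x - y - 2 = 0.


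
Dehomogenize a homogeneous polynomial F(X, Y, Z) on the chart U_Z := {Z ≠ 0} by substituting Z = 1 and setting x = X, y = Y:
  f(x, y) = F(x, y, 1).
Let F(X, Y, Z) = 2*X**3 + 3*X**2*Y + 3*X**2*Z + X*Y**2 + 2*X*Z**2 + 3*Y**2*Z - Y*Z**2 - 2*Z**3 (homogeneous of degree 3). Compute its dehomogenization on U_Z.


f(x, y) = 2*x**3 + 3*x**2*y + 3*x**2 + x*y**2 + 2*x + 3*y**2 - y - 2

On U_Z we set Z = 1. Each monomial c·X^i·Y^j·Z^k in F becomes c·x^i·y^j·1^k = c·x^i·y^j.
Substituting Z = 1: F(X, Y, 1) = 2*x**3 + 3*x**2*y + 3*x**2 + x*y**2 + 2*x + 3*y**2 - y - 2.
Note: deg(f) ≤ deg(F) = 3; strict inequality happens when F is divisible by Z (lost terms).


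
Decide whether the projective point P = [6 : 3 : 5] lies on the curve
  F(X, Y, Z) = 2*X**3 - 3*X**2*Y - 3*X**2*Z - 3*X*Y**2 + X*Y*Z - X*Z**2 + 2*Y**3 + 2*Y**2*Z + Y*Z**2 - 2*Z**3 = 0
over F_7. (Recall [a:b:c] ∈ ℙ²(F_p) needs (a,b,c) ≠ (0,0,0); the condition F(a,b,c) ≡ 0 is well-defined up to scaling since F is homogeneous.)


F(6,3,5) ≡ 1 (mod 7); P is NOT on the curve.

Evaluate F(6, 3, 5) term-by-term (mod 7).
  2*X**3 ↦ 2·216·1·1 = 432
  -3*X**2*Y ↦ -3·36·3·1 = -324
  -3*X**2*Z ↦ -3·36·1·5 = -540
  -3*X*Y**2 ↦ -3·6·9·1 = -162
  X*Y*Z ↦ 1·6·3·5 = 90
  -X*Z**2 ↦ -1·6·1·25 = -150
  2*Y**3 ↦ 2·1·27·1 = 54
  2*Y**2*Z ↦ 2·1·9·5 = 90
  Y*Z**2 ↦ 1·1·3·25 = 75
  -2*Z**3 ↦ -2·1·1·125 = -250
Sum: F(6, 3, 5) = (432) + (-324) + (-540) + (-162) + (90) + (-150) + (54) + (90) + (75) + (-250) = -685.
Reducing mod 7: -685 ≡ 1 (mod 7).
Since F(a, b, c) ≡ 1 ≠ 0 (mod 7), P does NOT lie on the curve.


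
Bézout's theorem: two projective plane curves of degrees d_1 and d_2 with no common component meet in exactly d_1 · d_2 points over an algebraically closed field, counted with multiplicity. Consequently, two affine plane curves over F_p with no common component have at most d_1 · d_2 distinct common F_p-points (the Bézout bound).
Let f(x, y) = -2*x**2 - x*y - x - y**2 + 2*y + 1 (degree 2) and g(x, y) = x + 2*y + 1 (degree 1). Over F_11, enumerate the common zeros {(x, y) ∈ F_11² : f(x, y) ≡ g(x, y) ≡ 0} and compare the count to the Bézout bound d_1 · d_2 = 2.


Common zeros: {(3, 9), (10, 0)}; count = 2; Bézout bound = 2.

deg(f) = 2, deg(g) = 1, so Bézout bound = 2.
Scan x ∈ F_11. For each x, list the y ∈ F_11 with f(x, y) ≡ 0 and those with g(x, y) ≡ 0 (mod 11); the common zeros in that column are the intersection.
  x = 0: f ≡ 0 at y ∈ ∅; g ≡ 0 at y ∈ {5}; common: ∅.
  x = 1: f ≡ 0 at y ∈ {5, 7}; g ≡ 0 at y ∈ {10}; common: ∅.
  x = 2: f ≡ 0 at y ∈ ∅; g ≡ 0 at y ∈ {4}; common: ∅.
  x = 3: f ≡ 0 at y ∈ {1, 9}; g ≡ 0 at y ∈ {9}; common: {9}.
  x = 4: f ≡ 0 at y ∈ ∅; g ≡ 0 at y ∈ {3}; common: ∅.
  x = 5: f ≡ 0 at y ∈ ∅; g ≡ 0 at y ∈ {8}; common: ∅.
  x = 6: f ≡ 0 at y ∈ {0, 7}; g ≡ 0 at y ∈ {2}; common: ∅.
  x = 7: f ≡ 0 at y ∈ {1, 5}; g ≡ 0 at y ∈ {7}; common: ∅.
  x = 8: f ≡ 0 at y ∈ ∅; g ≡ 0 at y ∈ {1}; common: ∅.
  x = 9: f ≡ 0 at y ∈ ∅; g ≡ 0 at y ∈ {6}; common: ∅.
  x = 10: f ≡ 0 at y ∈ {0, 3}; g ≡ 0 at y ∈ {0}; common: {0}.
Collecting: common zeros = {(3, 9), (10, 0)}, so the count is 2.
Comparison with the Bézout bound: 2 ≤ 2 = deg(f)·deg(g), as expected for curves with no common component (the bound is attained).


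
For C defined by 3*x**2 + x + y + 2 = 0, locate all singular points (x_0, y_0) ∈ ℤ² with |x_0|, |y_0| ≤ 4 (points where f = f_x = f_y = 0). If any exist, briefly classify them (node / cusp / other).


No singular points in the scanned grid; C is smooth there.

Compute partial derivatives:
  f_x = 6*x + 1.
  f_y = 1.
f_y = 1 is a nonzero constant, so f_y never vanishes: no point (x, y) can satisfy f = f_x = f_y = 0. In particular no (x, y) ∈ {−4, ..., 4}² is singular; the curve is smooth.


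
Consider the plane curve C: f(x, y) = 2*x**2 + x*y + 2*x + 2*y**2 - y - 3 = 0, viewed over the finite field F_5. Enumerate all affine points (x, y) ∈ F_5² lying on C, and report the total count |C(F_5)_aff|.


Affine F_5-points: {(0, 4), (2, 3), (2, 4), (3, 1), (3, 3)}; count = 5.

For each of the 25 pairs (x, y) ∈ F_5², evaluate f(x, y) mod 5. Record the zeros.
  x = 0: [0↦2, 1↦3, 2↦3, 3↦2, 4↦0]  zeros at y ∈ {4}
  x = 1: [0↦1, 1↦3, 2↦4, 3↦4, 4↦3]  zeros at y ∈ ∅
  x = 2: [0↦4, 1↦2, 2↦4, 3↦0, 4↦0]  zeros at y ∈ {3, 4}
  x = 3: [0↦1, 1↦0, 2↦3, 3↦0, 4↦1]  zeros at y ∈ {1, 3}
  x = 4: [0↦2, 1↦2, 2↦1, 3↦4, 4↦1]  zeros at y ∈ ∅
Collecting zeros: affine points = {(0, 4), (2, 3), (2, 4), (3, 1), (3, 3)}.
Total count |C(F_5)_aff| = 5.


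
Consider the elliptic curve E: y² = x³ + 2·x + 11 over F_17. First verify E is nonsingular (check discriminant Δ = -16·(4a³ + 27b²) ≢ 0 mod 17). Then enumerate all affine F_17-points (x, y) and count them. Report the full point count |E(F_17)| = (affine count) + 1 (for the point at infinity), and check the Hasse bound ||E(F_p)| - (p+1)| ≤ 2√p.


Affine points = {(4, 7), (4, 10), (6, 1), (6, 16), (11, 2), (11, 15), (15, 4), (15, 13), (16, 5), (16, 12)}; affine count = 10; |E(F_17)| = 11.

Discriminant check: Δ ∝ 4a³ + 27b² = 4·2³ + 27·11² = 4·8 + 27·121 ≡ 1 (mod 17). Nonzero ⇒ E is nonsingular.
For each x ∈ F_17, compute rhs = x³ + 2·x + 11 mod 17, then count y ∈ F_17 with y² ≡ rhs.
  x = 0: rhs = 11, matching y values: none (0 points).
  x = 1: rhs = 14, matching y values: none (0 points).
  x = 2: rhs = 6, matching y values: none (0 points).
  x = 3: rhs = 10, matching y values: none (0 points).
  x = 4: rhs = 15, matching y values: 7, 10 (2 points).
  x = 5: rhs = 10, matching y values: none (0 points).
  x = 6: rhs = 1, matching y values: 1, 16 (2 points).
  x = 7: rhs = 11, matching y values: none (0 points).
  x = 8: rhs = 12, matching y values: none (0 points).
  x = 9: rhs = 10, matching y values: none (0 points).
  x = 10: rhs = 11, matching y values: none (0 points).
  x = 11: rhs = 4, matching y values: 2, 15 (2 points).
  x = 12: rhs = 12, matching y values: none (0 points).
  x = 13: rhs = 7, matching y values: none (0 points).
  x = 14: rhs = 12, matching y values: none (0 points).
  x = 15: rhs = 16, matching y values: 4, 13 (2 points).
  x = 16: rhs = 8, matching y values: 5, 12 (2 points).
Total affine count: 10.
Full point count |E(F_17)| = 10 + 1 = 11.
Hasse bound: |11 − (17+1)| = |-7| = 7 ≤ 2√17 ≈ 8.2462 ✓.


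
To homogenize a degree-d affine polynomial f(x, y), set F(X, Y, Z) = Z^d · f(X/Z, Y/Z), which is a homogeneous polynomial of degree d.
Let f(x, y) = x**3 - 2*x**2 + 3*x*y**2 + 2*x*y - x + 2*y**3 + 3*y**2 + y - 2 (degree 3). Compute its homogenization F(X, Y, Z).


F(X, Y, Z) = X**3 - 2*X**2*Z + 3*X*Y**2 + 2*X*Y*Z - X*Z**2 + 2*Y**3 + 3*Y**2*Z + Y*Z**2 - 2*Z**3

deg(f) = 3.
Substitute x = X/Z, y = Y/Z into f, then multiply by Z^3.
  monomial 1·x^3·y^0 ↦ 1·X^3·Y^0·Z^0.
  monomial -2·x^2·y^0 ↦ -2·X^2·Y^0·Z^1.
  monomial 3·x^1·y^2 ↦ 3·X^1·Y^2·Z^0.
  monomial 2·x^1·y^1 ↦ 2·X^1·Y^1·Z^1.
  monomial -1·x^1·y^0 ↦ -1·X^1·Y^0·Z^2.
  monomial 2·x^0·y^3 ↦ 2·X^0·Y^3·Z^0.
  monomial 3·x^0·y^2 ↦ 3·X^0·Y^2·Z^1.
  monomial 1·x^0·y^1 ↦ 1·X^0·Y^1·Z^2.
  monomial -2·x^0·y^0 ↦ -2·X^0·Y^0·Z^3.
Collecting: F(X, Y, Z) = X**3 - 2*X**2*Z + 3*X*Y**2 + 2*X*Y*Z - X*Z**2 + 2*Y**3 + 3*Y**2*Z + Y*Z**2 - 2*Z**3.


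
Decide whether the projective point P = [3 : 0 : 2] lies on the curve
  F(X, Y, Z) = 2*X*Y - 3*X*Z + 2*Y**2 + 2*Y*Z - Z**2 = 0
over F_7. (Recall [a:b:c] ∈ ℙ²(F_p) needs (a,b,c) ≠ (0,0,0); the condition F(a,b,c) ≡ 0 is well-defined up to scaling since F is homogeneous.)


F(3,0,2) ≡ 6 (mod 7); P is NOT on the curve.

Evaluate F(3, 0, 2) term-by-term (mod 7).
  2*X*Y ↦ 2·3·0·1 = 0
  -3*X*Z ↦ -3·3·1·2 = -18
  2*Y**2 ↦ 2·1·0·1 = 0
  2*Y*Z ↦ 2·1·0·2 = 0
  -Z**2 ↦ -1·1·1·4 = -4
Sum: F(3, 0, 2) = (0) + (-18) + (0) + (0) + (-4) = -22.
Reducing mod 7: -22 ≡ 6 (mod 7).
Since F(a, b, c) ≡ 6 ≠ 0 (mod 7), P does NOT lie on the curve.


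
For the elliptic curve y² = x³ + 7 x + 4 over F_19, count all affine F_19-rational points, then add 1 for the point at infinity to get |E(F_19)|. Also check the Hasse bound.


Affine points = {(0, 2), (0, 17), (2, 8), (2, 11), (4, 1), (4, 18), (7, 4), (7, 15), (9, 6), (9, 13), (11, 5), (11, 14), (12, 7), (12, 12), (15, 8), (15, 11), (17, 1), (17, 18)}; affine count = 18; |E(F_19)| = 19.

Discriminant check: Δ ∝ 4a³ + 27b² = 4·7³ + 27·4² = 4·343 + 27·16 ≡ 18 (mod 19). Nonzero ⇒ E is nonsingular.
For each x ∈ F_19, compute rhs = x³ + 7·x + 4 mod 19, then count y ∈ F_19 with y² ≡ rhs.
  x = 0: rhs = 4, matching y values: 2, 17 (2 points).
  x = 1: rhs = 12, matching y values: none (0 points).
  x = 2: rhs = 7, matching y values: 8, 11 (2 points).
  x = 3: rhs = 14, matching y values: none (0 points).
  x = 4: rhs = 1, matching y values: 1, 18 (2 points).
  x = 5: rhs = 12, matching y values: none (0 points).
  x = 6: rhs = 15, matching y values: none (0 points).
  x = 7: rhs = 16, matching y values: 4, 15 (2 points).
  x = 8: rhs = 2, matching y values: none (0 points).
  x = 9: rhs = 17, matching y values: 6, 13 (2 points).
  x = 10: rhs = 10, matching y values: none (0 points).
  x = 11: rhs = 6, matching y values: 5, 14 (2 points).
  x = 12: rhs = 11, matching y values: 7, 12 (2 points).
  x = 13: rhs = 12, matching y values: none (0 points).
  x = 14: rhs = 15, matching y values: none (0 points).
  x = 15: rhs = 7, matching y values: 8, 11 (2 points).
  x = 16: rhs = 13, matching y values: none (0 points).
  x = 17: rhs = 1, matching y values: 1, 18 (2 points).
  x = 18: rhs = 15, matching y values: none (0 points).
Total affine count: 18.
Full point count |E(F_19)| = 18 + 1 = 19.
Hasse bound: |19 − (19+1)| = |-1| = 1 ≤ 2√19 ≈ 8.7178 ✓.


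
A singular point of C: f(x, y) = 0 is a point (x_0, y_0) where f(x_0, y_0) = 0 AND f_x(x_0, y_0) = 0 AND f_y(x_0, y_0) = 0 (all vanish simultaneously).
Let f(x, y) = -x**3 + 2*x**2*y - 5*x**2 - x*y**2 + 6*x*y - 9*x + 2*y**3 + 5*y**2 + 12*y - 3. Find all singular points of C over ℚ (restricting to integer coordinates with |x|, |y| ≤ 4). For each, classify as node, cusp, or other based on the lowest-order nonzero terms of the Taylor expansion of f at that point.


Singular points: {(-2, -1)}; classification: node.

Compute partial derivatives:
  f_x = -3*x**2 + 4*x*y - 10*x - y**2 + 6*y - 9.
  f_y = 2*x**2 - 2*x*y + 6*x + 6*y**2 + 10*y + 12.
Scan x_0 ∈ {−4, ..., 4}. For each x_0, f_y(x_0, y) is a polynomial in y; find its integer roots y ∈ {−4, ..., 4}, then test f_x and f at those candidates.
  x = -4: f_y(-4, y) = 6*y**2 + 18*y + 20; no integer root y with |y| ≤ 4.
  x = -3: f_y(-3, y) = 6*y**2 + 16*y + 12; no integer root y with |y| ≤ 4.
  x = -2: f_y(-2, y) = 6*y**2 + 14*y + 8; vanishes at y ∈ {-1}. (-2, -1): f_x = 0, f = 0 — SINGULAR.
  x = -1: f_y(-1, y) = 6*y**2 + 12*y + 8; no integer root y with |y| ≤ 4.
  x = 0: f_y(0, y) = 6*y**2 + 10*y + 12; no integer root y with |y| ≤ 4.
  x = 1: f_y(1, y) = 6*y**2 + 8*y + 20; no integer root y with |y| ≤ 4.
  x = 2: f_y(2, y) = 6*y**2 + 6*y + 32; no integer root y with |y| ≤ 4.
  x = 3: f_y(3, y) = 6*y**2 + 4*y + 48; no integer root y with |y| ≤ 4.
  x = 4: f_y(4, y) = 6*y**2 + 2*y + 68; no integer root y with |y| ≤ 4.
Only singular point on the grid: (-2, -1).
Classify: substitute x = -2 + u, y = -1 + v and expand: f = -u**3 + 2*u**2*v - u**2 - u*v**2 + 2*v**3 + v**2.
No constant or linear terms (consistent with a singular point). Quadratic part: -u**2 + v**2. Cubic part: -u**3 + 2*u**2*v - u*v**2 + 2*v**3.
The quadratic part v**2 - u**2 = (v − u)(v + u) splits into two distinct linear factors, so there are two distinct tangent lines y − -1 = ±(x − -2) — this is a node (ordinary double point).
Classification: node.


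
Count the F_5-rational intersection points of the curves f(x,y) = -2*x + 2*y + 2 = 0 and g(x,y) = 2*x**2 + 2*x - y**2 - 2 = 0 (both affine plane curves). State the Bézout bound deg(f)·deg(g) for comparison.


Common zeros: ∅; count = 0; Bézout bound = 2.

deg(f) = 1, deg(g) = 2, so Bézout bound = 2.
Scan x ∈ F_5. For each x, list the y ∈ F_5 with f(x, y) ≡ 0 and those with g(x, y) ≡ 0 (mod 5); the common zeros in that column are the intersection.
  x = 0: f ≡ 0 at y ∈ {4}; g ≡ 0 at y ∈ ∅; common: ∅.
  x = 1: f ≡ 0 at y ∈ {0}; g ≡ 0 at y ∈ ∅; common: ∅.
  x = 2: f ≡ 0 at y ∈ {1}; g ≡ 0 at y ∈ {0}; common: ∅.
  x = 3: f ≡ 0 at y ∈ {2}; g ≡ 0 at y ∈ ∅; common: ∅.
  x = 4: f ≡ 0 at y ∈ {3}; g ≡ 0 at y ∈ ∅; common: ∅.
Collecting: common zeros = ∅, so the count is 0.
Comparison with the Bézout bound: 0 ≤ 2 = deg(f)·deg(g), as expected for curves with no common component (the affine F_5-count falls short of the bound because intersections may lie at infinity, over extension fields, or carry multiplicity).


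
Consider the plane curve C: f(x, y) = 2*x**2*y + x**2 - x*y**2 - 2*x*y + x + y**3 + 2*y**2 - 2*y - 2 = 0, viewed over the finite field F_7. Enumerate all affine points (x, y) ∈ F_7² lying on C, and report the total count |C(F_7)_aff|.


Affine F_7-points: {(1, 0), (1, 1), (1, 5), (2, 1), (3, 4), (4, 5), (4, 6), (5, 0), (5, 4), (5, 6)}; count = 10.

For each of the 49 pairs (x, y) ∈ F_7², evaluate f(x, y) mod 7. Record the zeros.
  x = 0: [0↦5, 1↦6, 2↦3, 3↦2, 4↦2, 5↦2, 6↦1]  zeros at y ∈ ∅
  x = 1: [0↦0, 1↦0, 2↦1, 3↦2, 4↦2, 5↦0, 6↦2]  zeros at y ∈ {0, 1, 5}
  x = 2: [0↦4, 1↦0, 2↦2, 3↦2, 4↦6, 5↦6, 6↦1]  zeros at y ∈ {1}
  x = 3: [0↦3, 1↦6, 2↦6, 3↦2, 4↦0, 5↦6, 6↦5]  zeros at y ∈ {4}
  x = 4: [0↦4, 1↦4, 2↦6, 3↦2, 4↦5, 5↦0, 6↦0]  zeros at y ∈ {5, 6}
  x = 5: [0↦0, 1↦1, 2↦2, 3↦2, 4↦0, 5↦2, 6↦0]  zeros at y ∈ {0, 4, 6}
  x = 6: [0↦5, 1↦4, 2↦1, 3↦2, 4↦6, 5↦5, 6↦5]  zeros at y ∈ ∅
Collecting zeros: affine points = {(1, 0), (1, 1), (1, 5), (2, 1), (3, 4), (4, 5), (4, 6), (5, 0), (5, 4), (5, 6)}.
Total count |C(F_7)_aff| = 10.


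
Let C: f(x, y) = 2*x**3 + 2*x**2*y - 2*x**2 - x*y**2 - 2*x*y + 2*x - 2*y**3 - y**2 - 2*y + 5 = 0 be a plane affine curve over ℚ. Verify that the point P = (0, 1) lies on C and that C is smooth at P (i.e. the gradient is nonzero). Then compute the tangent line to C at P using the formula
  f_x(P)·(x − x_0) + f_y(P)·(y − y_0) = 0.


Tangent line at P: -x - 10*y + 10 = 0.

Step 1: f(0, 1) = 0, so P lies on C.
Step 2: partial derivatives
  f_x(x, y) = 6*x**2 + 4*x*y - 4*x - y**2 - 2*y + 2, f_y(x, y) = 2*x**2 - 2*x*y - 2*x - 6*y**2 - 2*y - 2.
  f_x(P) = -1, f_y(P) = -10 (gradient nonzero, so P is smooth).
Step 3: tangent line at P: -1·(x − 0) + -10·(y − 1) = 0.
Expanding: -x - 10*y + 10 = 0.


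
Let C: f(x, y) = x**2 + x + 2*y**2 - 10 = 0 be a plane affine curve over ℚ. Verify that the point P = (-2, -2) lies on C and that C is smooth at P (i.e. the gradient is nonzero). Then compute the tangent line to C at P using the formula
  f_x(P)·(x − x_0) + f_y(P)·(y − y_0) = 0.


Tangent line at P: -3*x - 8*y - 22 = 0.

Step 1: f(-2, -2) = 0, so P lies on C.
Step 2: partial derivatives
  f_x(x, y) = 2*x + 1, f_y(x, y) = 4*y.
  f_x(P) = -3, f_y(P) = -8 (gradient nonzero, so P is smooth).
Step 3: tangent line at P: -3·(x − -2) + -8·(y − -2) = 0.
Expanding: -3*x - 8*y - 22 = 0.


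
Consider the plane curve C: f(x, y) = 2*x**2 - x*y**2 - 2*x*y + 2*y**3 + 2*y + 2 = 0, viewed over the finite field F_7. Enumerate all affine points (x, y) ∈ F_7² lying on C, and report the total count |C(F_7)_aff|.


Affine F_7-points: {(1, 3), (2, 2), (2, 4), (3, 3), (3, 4), (3, 5), (4, 5)}; count = 7.

For each of the 49 pairs (x, y) ∈ F_7², evaluate f(x, y) mod 7. Record the zeros.
  x = 0: [0↦2, 1↦6, 2↦1, 3↦6, 4↦5, 5↦3, 6↦5]  zeros at y ∈ ∅
  x = 1: [0↦4, 1↦5, 2↦2, 3↦0, 4↦4, 5↦5, 6↦1]  zeros at y ∈ {3}
  x = 2: [0↦3, 1↦1, 2↦0, 3↦5, 4↦0, 5↦4, 6↦1]  zeros at y ∈ {2, 4}
  x = 3: [0↦6, 1↦1, 2↦2, 3↦0, 4↦0, 5↦0, 6↦5]  zeros at y ∈ {3, 4, 5}
  x = 4: [0↦6, 1↦5, 2↦1, 3↦6, 4↦4, 5↦0, 6↦6]  zeros at y ∈ {5}
  x = 5: [0↦3, 1↦6, 2↦4, 3↦2, 4↦5, 5↦4, 6↦4]  zeros at y ∈ ∅
  x = 6: [0↦4, 1↦4, 2↦4, 3↦2, 4↦3, 5↦5, 6↦6]  zeros at y ∈ ∅
Collecting zeros: affine points = {(1, 3), (2, 2), (2, 4), (3, 3), (3, 4), (3, 5), (4, 5)}.
Total count |C(F_7)_aff| = 7.
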